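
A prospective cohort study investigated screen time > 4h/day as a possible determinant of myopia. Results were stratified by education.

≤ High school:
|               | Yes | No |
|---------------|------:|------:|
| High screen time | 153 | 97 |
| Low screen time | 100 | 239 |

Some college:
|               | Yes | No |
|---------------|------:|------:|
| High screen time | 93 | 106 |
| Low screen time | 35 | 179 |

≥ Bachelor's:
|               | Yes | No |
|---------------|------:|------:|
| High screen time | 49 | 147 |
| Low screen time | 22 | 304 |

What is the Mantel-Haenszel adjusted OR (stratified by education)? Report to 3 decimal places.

OR_MH = Σ(aᵢdᵢ/nᵢ) / Σ(bᵢcᵢ/nᵢ), where nᵢ is the stratum total.
Stratum 1 (≤ High school): n = 589; a·d/n = 153·239/589 = 62.0832; b·c/n = 97·100/589 = 16.4686
Stratum 2 (Some college): n = 413; a·d/n = 93·179/413 = 40.3075; b·c/n = 106·35/413 = 8.9831
Stratum 3 (≥ Bachelor's): n = 522; a·d/n = 49·304/522 = 28.5364; b·c/n = 147·22/522 = 6.1954
OR_MH = (62.0832 + 40.3075 + 28.5364) / (16.4686 + 8.9831 + 6.1954) = 130.9271 / 31.6470 = 4.13710

4.137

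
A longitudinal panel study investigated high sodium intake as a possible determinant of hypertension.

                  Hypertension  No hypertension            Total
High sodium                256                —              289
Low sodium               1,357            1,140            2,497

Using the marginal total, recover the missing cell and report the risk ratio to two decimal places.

1.63

The missing cell is in the exposed row: 289 − 256 = 33.
So a = 256, b = 33, c = 1357, d = 1140.
RR = [a/(a+b)] / [c/(c+d)] = (256/289) / (1357/2497) = 0.88581/0.54345 = 1.62997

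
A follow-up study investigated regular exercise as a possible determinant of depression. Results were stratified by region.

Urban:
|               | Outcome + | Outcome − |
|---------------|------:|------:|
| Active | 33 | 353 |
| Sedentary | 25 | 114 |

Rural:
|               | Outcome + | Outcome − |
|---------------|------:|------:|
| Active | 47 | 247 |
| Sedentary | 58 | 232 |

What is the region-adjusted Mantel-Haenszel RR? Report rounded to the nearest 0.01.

RR_MH = Σ(aᵢ·n₀ᵢ/nᵢ) / Σ(cᵢ·n₁ᵢ/nᵢ), with n₁ᵢ = aᵢ+bᵢ (exposed), n₀ᵢ = cᵢ+dᵢ (unexposed), nᵢ = n₁ᵢ+n₀ᵢ.
Stratum 1 (Urban): n₁ = 386, n₀ = 139, n = 525; a·n₀/n = 33·139/525 = 8.7371; c·n₁/n = 25·386/525 = 18.3810
Stratum 2 (Rural): n₁ = 294, n₀ = 290, n = 584; a·n₀/n = 47·290/584 = 23.3390; c·n₁/n = 58·294/584 = 29.1986
RR_MH = (8.7371 + 23.3390) / (18.3810 + 29.1986) = 32.0762 / 47.5796 = 0.67416

0.67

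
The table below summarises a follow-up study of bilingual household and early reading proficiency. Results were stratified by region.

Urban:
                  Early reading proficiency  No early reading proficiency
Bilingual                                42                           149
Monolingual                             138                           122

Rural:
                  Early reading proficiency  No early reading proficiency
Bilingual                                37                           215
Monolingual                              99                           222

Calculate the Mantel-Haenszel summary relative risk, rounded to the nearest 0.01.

0.44

RR_MH = Σ(aᵢ·n₀ᵢ/nᵢ) / Σ(cᵢ·n₁ᵢ/nᵢ), with n₁ᵢ = aᵢ+bᵢ (exposed), n₀ᵢ = cᵢ+dᵢ (unexposed), nᵢ = n₁ᵢ+n₀ᵢ.
Stratum 1 (Urban): n₁ = 191, n₀ = 260, n = 451; a·n₀/n = 42·260/451 = 24.2129; c·n₁/n = 138·191/451 = 58.4435
Stratum 2 (Rural): n₁ = 252, n₀ = 321, n = 573; a·n₀/n = 37·321/573 = 20.7277; c·n₁/n = 99·252/573 = 43.5393
RR_MH = (24.2129 + 20.7277) / (58.4435 + 43.5393) = 44.9406 / 101.9827 = 0.44067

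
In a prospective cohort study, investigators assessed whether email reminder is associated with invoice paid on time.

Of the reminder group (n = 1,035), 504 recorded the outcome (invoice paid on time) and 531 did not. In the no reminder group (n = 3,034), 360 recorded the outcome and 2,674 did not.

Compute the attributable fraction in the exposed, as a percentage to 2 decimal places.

75.63

From the description: a = 504, b = 531, c = 360, d = 2674.
Risk in exposed = 504/1035 = 0.48696; risk in unexposed = 360/3034 = 0.11866.
RR = 0.48696/0.11866 = 4.10396
AR% = (RR − 1)/RR × 100 = (4.10396 − 1)/4.10396 × 100 = 75.6333%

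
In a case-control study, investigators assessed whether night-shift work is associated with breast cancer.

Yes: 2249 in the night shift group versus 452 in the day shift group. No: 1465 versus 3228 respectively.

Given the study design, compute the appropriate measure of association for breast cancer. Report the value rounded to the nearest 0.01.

10.96

From the description: a = 2249, b = 1465, c = 452, d = 3228.
This is a case-control study: participants were sampled on outcome status, so risks in the source population cannot be estimated directly — relative risk is not valid here. The odds ratio is the appropriate measure.
OR = (a·d)/(b·c) = (2249 × 3228) / (1465 × 452) = 7259772 / 662180 = 10.96344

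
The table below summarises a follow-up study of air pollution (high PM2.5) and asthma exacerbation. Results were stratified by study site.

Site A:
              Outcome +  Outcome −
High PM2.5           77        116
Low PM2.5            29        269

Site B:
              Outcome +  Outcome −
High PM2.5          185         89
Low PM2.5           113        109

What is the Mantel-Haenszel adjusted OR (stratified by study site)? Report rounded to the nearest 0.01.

OR_MH = Σ(aᵢdᵢ/nᵢ) / Σ(bᵢcᵢ/nᵢ), where nᵢ is the stratum total.
Stratum 1 (Site A): n = 491; a·d/n = 77·269/491 = 42.1853; b·c/n = 116·29/491 = 6.8513
Stratum 2 (Site B): n = 496; a·d/n = 185·109/496 = 40.6552; b·c/n = 89·113/496 = 20.2762
OR_MH = (42.1853 + 40.6552) / (6.8513 + 20.2762) = 82.8406 / 27.1275 = 3.05375

3.05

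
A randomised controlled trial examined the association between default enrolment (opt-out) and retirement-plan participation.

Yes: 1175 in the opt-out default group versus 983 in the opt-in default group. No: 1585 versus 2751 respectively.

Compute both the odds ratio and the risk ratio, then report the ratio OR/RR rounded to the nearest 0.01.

From the description: a = 1175, b = 1585, c = 983, d = 2751.
OR = (1175·2751)/(1585·983) = 3232425/1558055 = 2.07465
Risk in exposed = 1175/2760 = 0.42572; risk in unexposed = 983/3734 = 0.26326; RR = 1.61715
OR/RR = 2.07465 / 1.61715 = 1.28291
The outcome is not rare, so the OR lies further from 1 than the RR.

1.28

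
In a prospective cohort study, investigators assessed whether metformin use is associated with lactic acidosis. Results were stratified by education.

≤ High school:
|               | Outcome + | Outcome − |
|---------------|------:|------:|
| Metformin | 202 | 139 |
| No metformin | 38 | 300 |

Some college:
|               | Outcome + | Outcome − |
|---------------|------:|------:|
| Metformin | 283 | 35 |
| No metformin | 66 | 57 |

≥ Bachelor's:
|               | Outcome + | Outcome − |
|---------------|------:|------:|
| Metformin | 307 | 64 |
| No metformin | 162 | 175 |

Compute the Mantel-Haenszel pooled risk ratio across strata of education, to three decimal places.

RR_MH = Σ(aᵢ·n₀ᵢ/nᵢ) / Σ(cᵢ·n₁ᵢ/nᵢ), with n₁ᵢ = aᵢ+bᵢ (exposed), n₀ᵢ = cᵢ+dᵢ (unexposed), nᵢ = n₁ᵢ+n₀ᵢ.
Stratum 1 (≤ High school): n₁ = 341, n₀ = 338, n = 679; a·n₀/n = 202·338/679 = 100.5538; c·n₁/n = 38·341/679 = 19.0839
Stratum 2 (Some college): n₁ = 318, n₀ = 123, n = 441; a·n₀/n = 283·123/441 = 78.9320; c·n₁/n = 66·318/441 = 47.5918
Stratum 3 (≥ Bachelor's): n₁ = 371, n₀ = 337, n = 708; a·n₀/n = 307·337/708 = 146.1285; c·n₁/n = 162·371/708 = 84.8898
RR_MH = (100.5538 + 78.9320 + 146.1285) / (19.0839 + 47.5918 + 84.8898) = 325.6143 / 151.5656 = 2.14834

2.148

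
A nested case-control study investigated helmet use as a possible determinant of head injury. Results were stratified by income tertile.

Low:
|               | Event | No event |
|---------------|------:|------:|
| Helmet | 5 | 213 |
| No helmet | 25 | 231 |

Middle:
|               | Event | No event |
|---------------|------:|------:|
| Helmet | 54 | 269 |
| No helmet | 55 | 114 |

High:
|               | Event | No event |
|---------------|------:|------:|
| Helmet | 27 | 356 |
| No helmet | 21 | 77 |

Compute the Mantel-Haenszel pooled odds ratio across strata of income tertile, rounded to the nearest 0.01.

0.34

OR_MH = Σ(aᵢdᵢ/nᵢ) / Σ(bᵢcᵢ/nᵢ), where nᵢ is the stratum total.
Stratum 1 (Low): n = 474; a·d/n = 5·231/474 = 2.4367; b·c/n = 213·25/474 = 11.2342
Stratum 2 (Middle): n = 492; a·d/n = 54·114/492 = 12.5122; b·c/n = 269·55/492 = 30.0711
Stratum 3 (High): n = 481; a·d/n = 27·77/481 = 4.3222; b·c/n = 356·21/481 = 15.5426
OR_MH = (2.4367 + 12.5122 + 4.3222) / (11.2342 + 30.0711 + 15.5426) = 19.2711 / 56.8479 = 0.33899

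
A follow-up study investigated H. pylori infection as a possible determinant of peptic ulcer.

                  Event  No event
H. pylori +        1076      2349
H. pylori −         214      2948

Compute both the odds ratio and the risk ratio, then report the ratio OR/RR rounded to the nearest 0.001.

Cells: a = 1076, b = 2349, c = 214, d = 2948.
OR = (1076·2948)/(2349·214) = 3172048/502686 = 6.31020
Risk in exposed = 1076/3425 = 0.31416; risk in unexposed = 214/3162 = 0.06768; RR = 4.64194
OR/RR = 6.31020 / 4.64194 = 1.35939
The outcome is not rare, so the OR lies further from 1 than the RR.

1.359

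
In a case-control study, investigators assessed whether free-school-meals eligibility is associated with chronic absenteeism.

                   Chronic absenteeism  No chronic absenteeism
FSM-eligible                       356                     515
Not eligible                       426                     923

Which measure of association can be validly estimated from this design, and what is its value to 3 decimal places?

1.498

Cells: a = 356, b = 515, c = 426, d = 923.
This is a case-control study: participants were sampled on outcome status, so risks in the source population cannot be estimated directly — relative risk is not valid here. The odds ratio is the appropriate measure.
OR = (a·d)/(b·c) = (356 × 923) / (515 × 426) = 328588 / 219390 = 1.49773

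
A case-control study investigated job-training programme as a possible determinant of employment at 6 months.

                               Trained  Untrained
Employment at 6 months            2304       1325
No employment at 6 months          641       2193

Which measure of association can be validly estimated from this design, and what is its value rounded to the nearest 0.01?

5.95

Reading the table with exposure as columns: a = 2304 (Trained, case), b = 641 (Trained, non-case), c = 1325 (Untrained, case), d = 2193.
This is a case-control study: participants were sampled on outcome status, so risks in the source population cannot be estimated directly — relative risk is not valid here. The odds ratio is the appropriate measure.
OR = (a·d)/(b·c) = (2304 × 2193) / (641 × 1325) = 5052672 / 849325 = 5.94904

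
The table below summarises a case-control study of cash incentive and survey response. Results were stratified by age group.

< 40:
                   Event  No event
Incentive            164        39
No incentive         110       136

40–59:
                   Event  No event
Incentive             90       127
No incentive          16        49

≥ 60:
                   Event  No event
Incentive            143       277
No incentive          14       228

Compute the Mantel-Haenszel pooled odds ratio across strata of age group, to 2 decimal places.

OR_MH = Σ(aᵢdᵢ/nᵢ) / Σ(bᵢcᵢ/nᵢ), where nᵢ is the stratum total.
Stratum 1 (< 40): n = 449; a·d/n = 164·136/449 = 49.6748; b·c/n = 39·110/449 = 9.5546
Stratum 2 (40–59): n = 282; a·d/n = 90·49/282 = 15.6383; b·c/n = 127·16/282 = 7.2057
Stratum 3 (≥ 60): n = 662; a·d/n = 143·228/662 = 49.2508; b·c/n = 277·14/662 = 5.8580
OR_MH = (49.6748 + 15.6383 + 49.2508) / (9.5546 + 7.2057 + 5.8580) = 114.5639 / 22.6182 = 5.06511

5.07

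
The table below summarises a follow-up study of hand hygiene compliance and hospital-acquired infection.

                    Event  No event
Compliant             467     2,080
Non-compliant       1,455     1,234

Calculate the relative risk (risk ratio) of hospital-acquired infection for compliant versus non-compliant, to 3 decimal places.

Cells: a = 467, b = 2080, c = 1455, d = 1234.
Risk in exposed = 467/2547 = 0.18335; risk in unexposed = 1455/2689 = 0.54109.
RR = 0.18335 / 0.54109 = 0.33886
The risk is 66% lower among the exposed than among the unexposed.

0.339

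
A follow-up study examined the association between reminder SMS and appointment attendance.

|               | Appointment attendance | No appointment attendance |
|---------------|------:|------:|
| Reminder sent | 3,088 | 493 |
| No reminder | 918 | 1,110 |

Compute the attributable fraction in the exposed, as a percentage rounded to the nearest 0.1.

Cells: a = 3088, b = 493, c = 918, d = 1110.
Risk in exposed = 3088/3581 = 0.86233; risk in unexposed = 918/2028 = 0.45266.
RR = 0.86233/0.45266 = 1.90501
AR% = (RR − 1)/RR × 100 = (1.90501 − 1)/1.90501 × 100 = 47.5070%

47.5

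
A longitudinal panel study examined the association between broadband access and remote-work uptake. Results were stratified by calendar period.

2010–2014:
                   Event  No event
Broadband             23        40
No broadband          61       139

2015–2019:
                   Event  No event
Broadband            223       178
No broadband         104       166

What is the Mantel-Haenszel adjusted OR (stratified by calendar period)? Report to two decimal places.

OR_MH = Σ(aᵢdᵢ/nᵢ) / Σ(bᵢcᵢ/nᵢ), where nᵢ is the stratum total.
Stratum 1 (2010–2014): n = 263; a·d/n = 23·139/263 = 12.1559; b·c/n = 40·61/263 = 9.2776
Stratum 2 (2015–2019): n = 671; a·d/n = 223·166/671 = 55.1684; b·c/n = 178·104/671 = 27.5887
OR_MH = (12.1559 + 55.1684) / (9.2776 + 27.5887) = 67.3243 / 36.8662 = 1.82618

1.83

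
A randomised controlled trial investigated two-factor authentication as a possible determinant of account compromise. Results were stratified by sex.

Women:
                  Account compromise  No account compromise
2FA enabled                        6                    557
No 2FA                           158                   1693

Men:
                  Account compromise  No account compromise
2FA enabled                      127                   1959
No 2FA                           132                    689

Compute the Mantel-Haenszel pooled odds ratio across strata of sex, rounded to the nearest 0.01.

0.27

OR_MH = Σ(aᵢdᵢ/nᵢ) / Σ(bᵢcᵢ/nᵢ), where nᵢ is the stratum total.
Stratum 1 (Women): n = 2414; a·d/n = 6·1693/2414 = 4.2080; b·c/n = 557·158/2414 = 36.4565
Stratum 2 (Men): n = 2907; a·d/n = 127·689/2907 = 30.1008; b·c/n = 1959·132/2907 = 88.9536
OR_MH = (4.2080 + 30.1008) / (36.4565 + 88.9536) = 34.3087 / 125.4101 = 0.27357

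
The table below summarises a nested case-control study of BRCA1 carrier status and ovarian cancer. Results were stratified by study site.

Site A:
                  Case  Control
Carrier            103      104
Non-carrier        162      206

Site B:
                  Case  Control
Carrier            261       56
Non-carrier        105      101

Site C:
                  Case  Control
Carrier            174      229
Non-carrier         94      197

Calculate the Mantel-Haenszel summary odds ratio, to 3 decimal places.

OR_MH = Σ(aᵢdᵢ/nᵢ) / Σ(bᵢcᵢ/nᵢ), where nᵢ is the stratum total.
Stratum 1 (Site A): n = 575; a·d/n = 103·206/575 = 36.9009; b·c/n = 104·162/575 = 29.3009
Stratum 2 (Site B): n = 523; a·d/n = 261·101/523 = 50.4034; b·c/n = 56·105/523 = 11.2428
Stratum 3 (Site C): n = 694; a·d/n = 174·197/694 = 49.3919; b·c/n = 229·94/694 = 31.0173
OR_MH = (36.9009 + 50.4034 + 49.3919) / (29.3009 + 11.2428 + 31.0173) = 136.6962 / 71.5610 = 1.91021

1.910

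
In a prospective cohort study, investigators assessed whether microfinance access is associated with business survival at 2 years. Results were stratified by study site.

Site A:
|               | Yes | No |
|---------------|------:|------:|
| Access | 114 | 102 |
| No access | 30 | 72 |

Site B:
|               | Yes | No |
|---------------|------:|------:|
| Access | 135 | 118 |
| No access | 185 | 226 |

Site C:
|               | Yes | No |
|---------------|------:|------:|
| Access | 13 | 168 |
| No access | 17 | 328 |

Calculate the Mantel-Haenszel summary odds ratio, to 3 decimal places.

1.666

OR_MH = Σ(aᵢdᵢ/nᵢ) / Σ(bᵢcᵢ/nᵢ), where nᵢ is the stratum total.
Stratum 1 (Site A): n = 318; a·d/n = 114·72/318 = 25.8113; b·c/n = 102·30/318 = 9.6226
Stratum 2 (Site B): n = 664; a·d/n = 135·226/664 = 45.9488; b·c/n = 118·185/664 = 32.8765
Stratum 3 (Site C): n = 526; a·d/n = 13·328/526 = 8.1065; b·c/n = 168·17/526 = 5.4297
OR_MH = (25.8113 + 45.9488 + 8.1065) / (9.6226 + 32.8765 + 5.4297) = 79.8666 / 47.9288 = 1.66636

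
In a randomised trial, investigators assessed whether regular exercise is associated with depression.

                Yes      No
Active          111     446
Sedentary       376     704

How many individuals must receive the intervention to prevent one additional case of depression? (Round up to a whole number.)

Risk in treated group = 111/557 = 0.19928; risk in control = 376/1080 = 0.34815.
Absolute risk reduction = 0.34815 − 0.19928 = 0.14887
NNT = 1 / ARR = 1 / 0.14887 = 6.717 → round up → 7

7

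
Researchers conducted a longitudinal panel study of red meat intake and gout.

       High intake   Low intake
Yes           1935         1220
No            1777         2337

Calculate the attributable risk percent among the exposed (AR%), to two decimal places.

34.20

Reading the table with exposure as columns: a = 1935 (High intake, case), b = 1777 (High intake, non-case), c = 1220 (Low intake, case), d = 2337.
Risk in exposed = 1935/3712 = 0.52128; risk in unexposed = 1220/3557 = 0.34299.
RR = 0.52128/0.34299 = 1.51984
AR% = (RR − 1)/RR × 100 = (1.51984 − 1)/1.51984 × 100 = 34.2035%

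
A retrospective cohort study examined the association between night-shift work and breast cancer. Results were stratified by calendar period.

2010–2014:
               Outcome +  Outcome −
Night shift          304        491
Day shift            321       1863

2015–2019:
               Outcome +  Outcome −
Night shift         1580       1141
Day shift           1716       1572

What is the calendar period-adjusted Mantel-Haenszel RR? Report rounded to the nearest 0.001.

RR_MH = Σ(aᵢ·n₀ᵢ/nᵢ) / Σ(cᵢ·n₁ᵢ/nᵢ), with n₁ᵢ = aᵢ+bᵢ (exposed), n₀ᵢ = cᵢ+dᵢ (unexposed), nᵢ = n₁ᵢ+n₀ᵢ.
Stratum 1 (2010–2014): n₁ = 795, n₀ = 2184, n = 2979; a·n₀/n = 304·2184/2979 = 222.8721; c·n₁/n = 321·795/2979 = 85.6647
Stratum 2 (2015–2019): n₁ = 2721, n₀ = 3288, n = 6009; a·n₀/n = 1580·3288/6009 = 864.5432; c·n₁/n = 1716·2721/6009 = 777.0404
RR_MH = (222.8721 + 864.5432) / (85.6647 + 777.0404) = 1087.4153 / 862.7051 = 1.26047

1.260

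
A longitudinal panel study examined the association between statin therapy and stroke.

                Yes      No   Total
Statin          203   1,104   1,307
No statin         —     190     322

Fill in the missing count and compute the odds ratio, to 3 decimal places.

0.265

The missing cell is in the unexposed row: 322 − 190 = 132.
So a = 203, b = 1104, c = 132, d = 190.
OR = (a·d)/(b·c) = (203 × 190) / (1104 × 132) = 38570 / 145728 = 0.26467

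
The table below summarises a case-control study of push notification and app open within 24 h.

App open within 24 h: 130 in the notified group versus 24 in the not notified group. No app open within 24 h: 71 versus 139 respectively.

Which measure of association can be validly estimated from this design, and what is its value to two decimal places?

From the description: a = 130, b = 71, c = 24, d = 139.
This is a case-control study: participants were sampled on outcome status, so risks in the source population cannot be estimated directly — relative risk is not valid here. The odds ratio is the appropriate measure.
OR = (a·d)/(b·c) = (130 × 139) / (71 × 24) = 18070 / 1704 = 10.60446

10.60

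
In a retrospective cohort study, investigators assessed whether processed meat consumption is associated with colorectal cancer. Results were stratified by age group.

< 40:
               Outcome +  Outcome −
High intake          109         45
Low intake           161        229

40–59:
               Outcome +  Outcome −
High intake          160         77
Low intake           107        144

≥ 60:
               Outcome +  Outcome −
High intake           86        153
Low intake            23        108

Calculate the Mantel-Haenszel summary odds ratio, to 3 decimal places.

2.976

OR_MH = Σ(aᵢdᵢ/nᵢ) / Σ(bᵢcᵢ/nᵢ), where nᵢ is the stratum total.
Stratum 1 (< 40): n = 544; a·d/n = 109·229/544 = 45.8842; b·c/n = 45·161/544 = 13.3180
Stratum 2 (40–59): n = 488; a·d/n = 160·144/488 = 47.2131; b·c/n = 77·107/488 = 16.8832
Stratum 3 (≥ 60): n = 370; a·d/n = 86·108/370 = 25.1027; b·c/n = 153·23/370 = 9.5108
OR_MH = (45.8842 + 47.2131 + 25.1027) / (13.3180 + 16.8832 + 9.5108) = 118.2000 / 39.7120 = 2.97643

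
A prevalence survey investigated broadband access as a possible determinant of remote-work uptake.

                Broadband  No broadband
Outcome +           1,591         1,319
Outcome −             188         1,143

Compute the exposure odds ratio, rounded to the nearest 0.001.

7.334

Reading the table with exposure as columns: a = 1591 (Broadband, case), b = 188 (Broadband, non-case), c = 1319 (No broadband, case), d = 1143.
OR = (a·d)/(b·c) = (1591 × 1143) / (188 × 1319) = 1818513 / 247972 = 7.33354
The odds of remote-work uptake are about 7.33 times as high in the broadband group.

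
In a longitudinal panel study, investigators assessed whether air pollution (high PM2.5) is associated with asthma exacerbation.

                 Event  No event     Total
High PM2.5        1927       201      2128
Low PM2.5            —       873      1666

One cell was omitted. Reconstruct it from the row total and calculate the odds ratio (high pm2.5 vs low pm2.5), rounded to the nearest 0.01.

10.55

The missing cell is in the unexposed row: 1666 − 873 = 793.
So a = 1927, b = 201, c = 793, d = 873.
OR = (a·d)/(b·c) = (1927 × 873) / (201 × 793) = 1682271 / 159393 = 10.55423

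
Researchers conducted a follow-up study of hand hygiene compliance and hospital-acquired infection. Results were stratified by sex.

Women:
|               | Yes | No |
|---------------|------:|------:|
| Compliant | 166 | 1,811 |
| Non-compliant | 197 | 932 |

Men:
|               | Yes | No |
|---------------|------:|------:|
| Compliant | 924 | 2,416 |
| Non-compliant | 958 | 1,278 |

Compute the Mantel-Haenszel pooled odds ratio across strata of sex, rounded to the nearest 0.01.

OR_MH = Σ(aᵢdᵢ/nᵢ) / Σ(bᵢcᵢ/nᵢ), where nᵢ is the stratum total.
Stratum 1 (Women): n = 3106; a·d/n = 166·932/3106 = 49.8107; b·c/n = 1811·197/3106 = 114.8638
Stratum 2 (Men): n = 5576; a·d/n = 924·1278/5576 = 211.7776; b·c/n = 2416·958/5576 = 415.0875
OR_MH = (49.8107 + 211.7776) / (114.8638 + 415.0875) = 261.5883 / 529.9513 = 0.49361

0.49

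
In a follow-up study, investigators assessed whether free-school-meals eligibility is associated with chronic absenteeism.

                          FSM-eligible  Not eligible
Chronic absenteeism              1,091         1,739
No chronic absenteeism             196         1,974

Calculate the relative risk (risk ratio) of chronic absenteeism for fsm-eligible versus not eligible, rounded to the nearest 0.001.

Reading the table with exposure as columns: a = 1091 (FSM-eligible, case), b = 196 (FSM-eligible, non-case), c = 1739 (Not eligible, case), d = 1974.
Risk in exposed = 1091/1287 = 0.84771; risk in unexposed = 1739/3713 = 0.46835.
RR = 0.84771 / 0.46835 = 1.80997
The risk among the exposed is 1.81 times that among the unexposed.

1.810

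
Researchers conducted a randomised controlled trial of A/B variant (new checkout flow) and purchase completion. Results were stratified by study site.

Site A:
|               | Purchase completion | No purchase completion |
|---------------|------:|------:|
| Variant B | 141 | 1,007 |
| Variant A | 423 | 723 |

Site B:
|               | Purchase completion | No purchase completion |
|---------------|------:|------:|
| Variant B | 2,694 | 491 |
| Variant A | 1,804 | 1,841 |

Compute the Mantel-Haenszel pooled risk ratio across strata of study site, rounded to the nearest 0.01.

1.43

RR_MH = Σ(aᵢ·n₀ᵢ/nᵢ) / Σ(cᵢ·n₁ᵢ/nᵢ), with n₁ᵢ = aᵢ+bᵢ (exposed), n₀ᵢ = cᵢ+dᵢ (unexposed), nᵢ = n₁ᵢ+n₀ᵢ.
Stratum 1 (Site A): n₁ = 1148, n₀ = 1146, n = 2294; a·n₀/n = 141·1146/2294 = 70.4385; c·n₁/n = 423·1148/2294 = 211.6844
Stratum 2 (Site B): n₁ = 3185, n₀ = 3645, n = 6830; a·n₀/n = 2694·3645/6830 = 1437.7204; c·n₁/n = 1804·3185/6830 = 841.2504
RR_MH = (70.4385 + 1437.7204) / (211.6844 + 841.2504) = 1508.1589 / 1052.9348 = 1.43234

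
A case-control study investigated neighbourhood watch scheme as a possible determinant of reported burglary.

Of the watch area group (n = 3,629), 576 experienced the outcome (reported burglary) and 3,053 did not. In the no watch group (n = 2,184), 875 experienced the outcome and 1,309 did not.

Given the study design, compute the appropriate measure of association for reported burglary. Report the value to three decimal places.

From the description: a = 576, b = 3053, c = 875, d = 1309.
This is a case-control study: participants were sampled on outcome status, so risks in the source population cannot be estimated directly — relative risk is not valid here. The odds ratio is the appropriate measure.
OR = (a·d)/(b·c) = (576 × 1309) / (3053 × 875) = 753984 / 2671375 = 0.28225

0.282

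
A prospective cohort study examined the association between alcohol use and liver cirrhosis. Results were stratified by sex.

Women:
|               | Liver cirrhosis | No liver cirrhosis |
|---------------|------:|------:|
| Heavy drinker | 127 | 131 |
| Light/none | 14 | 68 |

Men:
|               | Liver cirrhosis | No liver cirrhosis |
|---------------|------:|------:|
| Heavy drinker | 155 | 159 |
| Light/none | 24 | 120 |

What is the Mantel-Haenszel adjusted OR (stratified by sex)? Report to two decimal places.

4.81

OR_MH = Σ(aᵢdᵢ/nᵢ) / Σ(bᵢcᵢ/nᵢ), where nᵢ is the stratum total.
Stratum 1 (Women): n = 340; a·d/n = 127·68/340 = 25.4000; b·c/n = 131·14/340 = 5.3941
Stratum 2 (Men): n = 458; a·d/n = 155·120/458 = 40.6114; b·c/n = 159·24/458 = 8.3319
OR_MH = (25.4000 + 40.6114) / (5.3941 + 8.3319) = 66.0114 / 13.7260 = 4.80922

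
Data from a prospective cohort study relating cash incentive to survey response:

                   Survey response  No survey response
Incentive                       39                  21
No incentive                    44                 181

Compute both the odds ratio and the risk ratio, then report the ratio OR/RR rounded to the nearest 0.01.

2.30

Cells: a = 39, b = 21, c = 44, d = 181.
OR = (39·181)/(21·44) = 7059/924 = 7.63961
Risk in exposed = 39/60 = 0.65000; risk in unexposed = 44/225 = 0.19556; RR = 3.32386
OR/RR = 7.63961 / 3.32386 = 2.29841
The outcome is not rare, so the OR lies further from 1 than the RR.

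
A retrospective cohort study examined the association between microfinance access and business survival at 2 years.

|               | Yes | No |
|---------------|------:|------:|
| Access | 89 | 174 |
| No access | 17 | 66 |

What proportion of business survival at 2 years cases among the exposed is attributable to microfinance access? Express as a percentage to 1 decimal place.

Cells: a = 89, b = 174, c = 17, d = 66.
Risk in exposed = 89/263 = 0.33840; risk in unexposed = 17/83 = 0.20482.
RR = 0.33840/0.20482 = 1.65220
AR% = (RR − 1)/RR × 100 = (1.65220 − 1)/1.65220 × 100 = 39.4748%

39.5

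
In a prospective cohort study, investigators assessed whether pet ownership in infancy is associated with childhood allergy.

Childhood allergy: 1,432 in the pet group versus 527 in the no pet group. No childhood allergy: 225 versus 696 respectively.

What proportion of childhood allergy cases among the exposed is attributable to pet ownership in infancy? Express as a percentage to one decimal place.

50.1

From the description: a = 1432, b = 225, c = 527, d = 696.
Risk in exposed = 1432/1657 = 0.86421; risk in unexposed = 527/1223 = 0.43091.
RR = 0.86421/0.43091 = 2.00556
AR% = (RR − 1)/RR × 100 = (2.00556 − 1)/2.00556 × 100 = 50.1387%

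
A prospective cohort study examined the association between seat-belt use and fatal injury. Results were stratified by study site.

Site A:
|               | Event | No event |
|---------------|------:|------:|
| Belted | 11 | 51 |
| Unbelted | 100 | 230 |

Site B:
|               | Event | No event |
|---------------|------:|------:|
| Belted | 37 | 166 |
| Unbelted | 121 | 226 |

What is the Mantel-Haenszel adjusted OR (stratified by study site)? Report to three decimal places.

0.437

OR_MH = Σ(aᵢdᵢ/nᵢ) / Σ(bᵢcᵢ/nᵢ), where nᵢ is the stratum total.
Stratum 1 (Site A): n = 392; a·d/n = 11·230/392 = 6.4541; b·c/n = 51·100/392 = 13.0102
Stratum 2 (Site B): n = 550; a·d/n = 37·226/550 = 15.2036; b·c/n = 166·121/550 = 36.5200
OR_MH = (6.4541 + 15.2036) / (13.0102 + 36.5200) = 21.6577 / 49.5302 = 0.43726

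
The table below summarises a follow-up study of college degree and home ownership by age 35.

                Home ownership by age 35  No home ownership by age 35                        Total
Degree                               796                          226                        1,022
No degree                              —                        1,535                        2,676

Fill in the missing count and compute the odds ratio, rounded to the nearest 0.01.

The missing cell is in the unexposed row: 2676 − 1535 = 1141.
So a = 796, b = 226, c = 1141, d = 1535.
OR = (a·d)/(b·c) = (796 × 1535) / (226 × 1141) = 1221860 / 257866 = 4.73835

4.74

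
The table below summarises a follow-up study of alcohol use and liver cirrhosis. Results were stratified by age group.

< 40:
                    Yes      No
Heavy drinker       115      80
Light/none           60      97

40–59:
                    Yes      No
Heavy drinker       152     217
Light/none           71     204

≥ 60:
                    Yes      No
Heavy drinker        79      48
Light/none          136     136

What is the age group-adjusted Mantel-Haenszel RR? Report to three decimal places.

RR_MH = Σ(aᵢ·n₀ᵢ/nᵢ) / Σ(cᵢ·n₁ᵢ/nᵢ), with n₁ᵢ = aᵢ+bᵢ (exposed), n₀ᵢ = cᵢ+dᵢ (unexposed), nᵢ = n₁ᵢ+n₀ᵢ.
Stratum 1 (< 40): n₁ = 195, n₀ = 157, n = 352; a·n₀/n = 115·157/352 = 51.2926; c·n₁/n = 60·195/352 = 33.2386
Stratum 2 (40–59): n₁ = 369, n₀ = 275, n = 644; a·n₀/n = 152·275/644 = 64.9068; c·n₁/n = 71·369/644 = 40.6817
Stratum 3 (≥ 60): n₁ = 127, n₀ = 272, n = 399; a·n₀/n = 79·272/399 = 53.8546; c·n₁/n = 136·127/399 = 43.2882
RR_MH = (51.2926 + 64.9068 + 53.8546) / (33.2386 + 40.6817 + 43.2882) = 170.0541 / 117.2085 = 1.45087

1.451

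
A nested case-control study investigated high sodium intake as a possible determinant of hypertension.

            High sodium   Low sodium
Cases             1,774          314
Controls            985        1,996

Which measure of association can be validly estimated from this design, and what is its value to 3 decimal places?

11.448

Reading the table with exposure as columns: a = 1774 (High sodium, case), b = 985 (High sodium, non-case), c = 314 (Low sodium, case), d = 1996.
This is a nested case-control study: participants were sampled on outcome status, so risks in the source population cannot be estimated directly — relative risk is not valid here. The odds ratio is the appropriate measure.
OR = (a·d)/(b·c) = (1774 × 1996) / (985 × 314) = 3540904 / 309290 = 11.44849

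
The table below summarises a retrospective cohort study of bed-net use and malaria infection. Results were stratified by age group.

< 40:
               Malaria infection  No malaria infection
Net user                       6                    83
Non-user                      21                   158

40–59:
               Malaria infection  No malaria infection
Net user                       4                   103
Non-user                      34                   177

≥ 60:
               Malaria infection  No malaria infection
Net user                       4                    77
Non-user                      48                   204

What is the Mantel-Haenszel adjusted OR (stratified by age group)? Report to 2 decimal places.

OR_MH = Σ(aᵢdᵢ/nᵢ) / Σ(bᵢcᵢ/nᵢ), where nᵢ is the stratum total.
Stratum 1 (< 40): n = 268; a·d/n = 6·158/268 = 3.5373; b·c/n = 83·21/268 = 6.5037
Stratum 2 (40–59): n = 318; a·d/n = 4·177/318 = 2.2264; b·c/n = 103·34/318 = 11.0126
Stratum 3 (≥ 60): n = 333; a·d/n = 4·204/333 = 2.4505; b·c/n = 77·48/333 = 11.0991
OR_MH = (3.5373 + 2.2264 + 2.4505) / (6.5037 + 11.0126 + 11.0991) = 8.2142 / 28.6154 = 0.28705

0.29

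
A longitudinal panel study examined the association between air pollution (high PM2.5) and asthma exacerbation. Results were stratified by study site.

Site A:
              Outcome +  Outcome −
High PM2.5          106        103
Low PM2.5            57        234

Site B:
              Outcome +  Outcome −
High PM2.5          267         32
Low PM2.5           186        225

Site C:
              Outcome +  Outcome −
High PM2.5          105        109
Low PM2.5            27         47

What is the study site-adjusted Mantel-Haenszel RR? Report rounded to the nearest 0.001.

RR_MH = Σ(aᵢ·n₀ᵢ/nᵢ) / Σ(cᵢ·n₁ᵢ/nᵢ), with n₁ᵢ = aᵢ+bᵢ (exposed), n₀ᵢ = cᵢ+dᵢ (unexposed), nᵢ = n₁ᵢ+n₀ᵢ.
Stratum 1 (Site A): n₁ = 209, n₀ = 291, n = 500; a·n₀/n = 106·291/500 = 61.6920; c·n₁/n = 57·209/500 = 23.8260
Stratum 2 (Site B): n₁ = 299, n₀ = 411, n = 710; a·n₀/n = 267·411/710 = 154.5592; c·n₁/n = 186·299/710 = 78.3296
Stratum 3 (Site C): n₁ = 214, n₀ = 74, n = 288; a·n₀/n = 105·74/288 = 26.9792; c·n₁/n = 27·214/288 = 20.0625
RR_MH = (61.6920 + 154.5592 + 26.9792) / (23.8260 + 78.3296 + 20.0625) = 243.2303 / 122.2181 = 1.99013

1.990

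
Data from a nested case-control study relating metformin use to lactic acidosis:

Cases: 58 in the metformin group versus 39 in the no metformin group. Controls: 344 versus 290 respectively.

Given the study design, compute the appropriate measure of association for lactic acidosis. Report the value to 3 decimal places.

1.254

From the description: a = 58, b = 344, c = 39, d = 290.
This is a nested case-control study: participants were sampled on outcome status, so risks in the source population cannot be estimated directly — relative risk is not valid here. The odds ratio is the appropriate measure.
OR = (a·d)/(b·c) = (58 × 290) / (344 × 39) = 16820 / 13416 = 1.25373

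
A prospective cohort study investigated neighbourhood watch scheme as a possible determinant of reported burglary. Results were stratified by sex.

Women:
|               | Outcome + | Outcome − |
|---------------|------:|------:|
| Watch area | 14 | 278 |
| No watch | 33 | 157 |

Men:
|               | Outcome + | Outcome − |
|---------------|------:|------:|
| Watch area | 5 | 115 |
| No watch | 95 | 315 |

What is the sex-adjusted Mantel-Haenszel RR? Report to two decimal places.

0.23

RR_MH = Σ(aᵢ·n₀ᵢ/nᵢ) / Σ(cᵢ·n₁ᵢ/nᵢ), with n₁ᵢ = aᵢ+bᵢ (exposed), n₀ᵢ = cᵢ+dᵢ (unexposed), nᵢ = n₁ᵢ+n₀ᵢ.
Stratum 1 (Women): n₁ = 292, n₀ = 190, n = 482; a·n₀/n = 14·190/482 = 5.5187; c·n₁/n = 33·292/482 = 19.9917
Stratum 2 (Men): n₁ = 120, n₀ = 410, n = 530; a·n₀/n = 5·410/530 = 3.8679; c·n₁/n = 95·120/530 = 21.5094
RR_MH = (5.5187 + 3.8679) / (19.9917 + 21.5094) = 9.3866 / 41.5011 = 0.22618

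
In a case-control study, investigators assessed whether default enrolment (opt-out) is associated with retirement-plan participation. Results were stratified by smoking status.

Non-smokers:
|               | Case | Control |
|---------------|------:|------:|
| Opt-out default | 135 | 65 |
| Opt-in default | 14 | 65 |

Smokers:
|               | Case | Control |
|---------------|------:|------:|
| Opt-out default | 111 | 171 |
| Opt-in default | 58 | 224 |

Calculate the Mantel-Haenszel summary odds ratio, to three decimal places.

OR_MH = Σ(aᵢdᵢ/nᵢ) / Σ(bᵢcᵢ/nᵢ), where nᵢ is the stratum total.
Stratum 1 (Non-smokers): n = 279; a·d/n = 135·65/279 = 31.4516; b·c/n = 65·14/279 = 3.2616
Stratum 2 (Smokers): n = 564; a·d/n = 111·224/564 = 44.0851; b·c/n = 171·58/564 = 17.5851
OR_MH = (31.4516 + 44.0851) / (3.2616 + 17.5851) = 75.5367 / 20.8468 = 3.62343

3.623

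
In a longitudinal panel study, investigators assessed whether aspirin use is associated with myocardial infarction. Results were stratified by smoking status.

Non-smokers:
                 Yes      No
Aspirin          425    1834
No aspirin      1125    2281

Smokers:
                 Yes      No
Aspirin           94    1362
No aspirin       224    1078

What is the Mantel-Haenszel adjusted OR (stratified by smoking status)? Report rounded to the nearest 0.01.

0.44

OR_MH = Σ(aᵢdᵢ/nᵢ) / Σ(bᵢcᵢ/nᵢ), where nᵢ is the stratum total.
Stratum 1 (Non-smokers): n = 5665; a·d/n = 425·2281/5665 = 171.1253; b·c/n = 1834·1125/5665 = 364.2101
Stratum 2 (Smokers): n = 2758; a·d/n = 94·1078/2758 = 36.7411; b·c/n = 1362·224/2758 = 110.6193
OR_MH = (171.1253 + 36.7411) / (364.2101 + 110.6193) = 207.8664 / 474.8294 = 0.43777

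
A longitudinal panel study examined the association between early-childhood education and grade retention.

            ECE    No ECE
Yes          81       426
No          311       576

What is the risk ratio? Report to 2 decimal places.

Reading the table with exposure as columns: a = 81 (ECE, case), b = 311 (ECE, non-case), c = 426 (No ECE, case), d = 576.
Risk in exposed = 81/392 = 0.20663; risk in unexposed = 426/1002 = 0.42515.
RR = 0.20663 / 0.42515 = 0.48602
The risk is 51% lower among the exposed than among the unexposed.

0.49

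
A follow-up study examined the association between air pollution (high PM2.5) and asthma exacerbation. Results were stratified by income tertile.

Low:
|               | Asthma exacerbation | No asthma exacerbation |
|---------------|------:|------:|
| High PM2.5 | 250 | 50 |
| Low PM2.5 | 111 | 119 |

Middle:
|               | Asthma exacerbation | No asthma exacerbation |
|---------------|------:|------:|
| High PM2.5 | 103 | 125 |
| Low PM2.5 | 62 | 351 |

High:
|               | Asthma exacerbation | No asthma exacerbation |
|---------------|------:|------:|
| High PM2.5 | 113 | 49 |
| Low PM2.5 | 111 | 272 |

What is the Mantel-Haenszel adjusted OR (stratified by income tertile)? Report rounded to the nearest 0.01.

OR_MH = Σ(aᵢdᵢ/nᵢ) / Σ(bᵢcᵢ/nᵢ), where nᵢ is the stratum total.
Stratum 1 (Low): n = 530; a·d/n = 250·119/530 = 56.1321; b·c/n = 50·111/530 = 10.4717
Stratum 2 (Middle): n = 641; a·d/n = 103·351/641 = 56.4009; b·c/n = 125·62/641 = 12.0905
Stratum 3 (High): n = 545; a·d/n = 113·272/545 = 56.3963; b·c/n = 49·111/545 = 9.9798
OR_MH = (56.1321 + 56.4009 + 56.3963) / (10.4717 + 12.0905 + 9.9798) = 168.9293 / 32.5420 = 5.19112

5.19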